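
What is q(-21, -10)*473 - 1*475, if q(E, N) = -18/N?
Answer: 1882/5 ≈ 376.40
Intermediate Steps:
q(-21, -10)*473 - 1*475 = -18/(-10)*473 - 1*475 = -18*(-⅒)*473 - 475 = (9/5)*473 - 475 = 4257/5 - 475 = 1882/5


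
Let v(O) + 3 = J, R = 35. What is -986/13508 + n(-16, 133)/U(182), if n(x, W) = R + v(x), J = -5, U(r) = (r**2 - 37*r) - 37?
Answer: -12809671/177988162 ≈ -0.071969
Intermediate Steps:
U(r) = -37 + r**2 - 37*r
v(O) = -8 (v(O) = -3 - 5 = -8)
n(x, W) = 27 (n(x, W) = 35 - 8 = 27)
-986/13508 + n(-16, 133)/U(182) = -986/13508 + 27/(-37 + 182**2 - 37*182) = -986*1/13508 + 27/(-37 + 33124 - 6734) = -493/6754 + 27/26353 = -12809671/177988162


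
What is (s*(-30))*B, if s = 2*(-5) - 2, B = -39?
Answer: -14040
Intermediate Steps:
s = -12 (s = -10 - 2 = -12)
(s*(-30))*B = -12*(-30)*(-39) = 360*(-39) = -14040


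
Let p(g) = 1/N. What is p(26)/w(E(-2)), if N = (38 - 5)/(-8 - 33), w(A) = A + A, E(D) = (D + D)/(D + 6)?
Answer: 41/66 ≈ 0.62121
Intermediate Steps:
E(D) = 2*D/(6 + D) (E(D) = (2*D)/(6 + D) = 2*D/(6 + D))
w(A) = 2*A
N = -33/41 (N = 33/(-41) = 33*(-1/41) = -33/41 ≈ -0.80488)
p(g) = -41/33 (p(g) = 1/(-33/41) = -41/33)
p(26)/w(E(-2)) = -41/(33*(2*(2*(-2)/(6 - 2)))) = -41/(33*(2*(2*(-2)/4))) = -41/(33*(2*(2*(-2)*(¼)))) = -41/(33*(2*(-1))) = -41/33/(-2) = -41/33*(-½) = 41/66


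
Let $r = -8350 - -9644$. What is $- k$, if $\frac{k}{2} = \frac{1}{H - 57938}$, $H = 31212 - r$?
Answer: $\frac{1}{14010} \approx 7.1378 \cdot 10^{-5}$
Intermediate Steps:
$r = 1294$ ($r = -8350 + 9644 = 1294$)
$H = 29918$ ($H = 31212 - 1294 = 29918$)
$k = - \frac{1}{14010}$ ($k = \frac{2}{29918 - 57938} = \frac{2}{-28020} = 2 \left(- \frac{1}{28020}\right) = - \frac{1}{14010} \approx -7.1378 \cdot 10^{-5}$)
$- k = \left(-1\right) \left(- \frac{1}{14010}\right) = \frac{1}{14010}$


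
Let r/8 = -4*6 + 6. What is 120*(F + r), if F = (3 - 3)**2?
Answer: -17280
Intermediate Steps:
F = 0 (F = 0**2 = 0)
r = -144 (r = 8*(-4*6 + 6) = 8*(-24 + 6) = 8*(-18) = -144)
120*(F + r) = 120*(0 - 144) = 120*(-144) = -17280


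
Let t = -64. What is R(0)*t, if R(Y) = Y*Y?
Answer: 0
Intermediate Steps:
R(Y) = Y**2
R(0)*t = 0**2*(-64) = 0*(-64) = 0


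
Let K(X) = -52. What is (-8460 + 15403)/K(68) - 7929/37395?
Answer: -28893977/216060 ≈ -133.73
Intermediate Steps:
(-8460 + 15403)/K(68) - 7929/37395 = (-8460 + 15403)/(-52) - 7929/37395 = 6943*(-1/52) - 7929*1/37395 = -6943/52 - 881/4155 = -28893977/216060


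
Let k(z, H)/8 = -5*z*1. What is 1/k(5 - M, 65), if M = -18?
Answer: -1/920 ≈ -0.0010870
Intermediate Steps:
k(z, H) = -40*z (k(z, H) = 8*(-5*z*1) = 8*(-5*z) = -40*z)
1/k(5 - M, 65) = 1/(-40*(5 - 1*(-18))) = 1/(-40*(5 + 18)) = 1/(-40*23) = 1/(-920) = -1/920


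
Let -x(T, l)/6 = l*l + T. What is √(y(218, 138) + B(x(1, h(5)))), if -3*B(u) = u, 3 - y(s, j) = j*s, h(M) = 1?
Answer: I*√30077 ≈ 173.43*I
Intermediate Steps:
y(s, j) = 3 - j*s
x(T, l) = -6*T - 6*l² (x(T, l) = -6*(l*l + T) = -6*(l² + T) = -6*(T + l²) = -6*T - 6*l²)
B(u) = -u/3
√(y(218, 138) + B(x(1, h(5)))) = √((3 - 1*138*218) - (-6*1 - 6*1²)/3) = √((3 - 30084) - (-6 - 6*1)/3) = √(-30081 - (-6 - 6)/3) = √(-30081 - ⅓*(-12)) = √(-30081 + 4) = √(-30077) = I*√30077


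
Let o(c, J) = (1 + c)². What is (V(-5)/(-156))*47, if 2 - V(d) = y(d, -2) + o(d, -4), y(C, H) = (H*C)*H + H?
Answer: -94/39 ≈ -2.4103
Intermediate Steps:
y(C, H) = H + C*H² (y(C, H) = (C*H)*H + H = C*H² + H = H + C*H²)
V(d) = 4 - (1 + d)² - 4*d (V(d) = 2 - (-2*(1 + d*(-2)) + (1 + d)²) = 2 - (-2*(1 - 2*d) + (1 + d)²) = 2 - ((-2 + 4*d) + (1 + d)²) = 2 - (-2 + (1 + d)² + 4*d) = 2 + (2 - (1 + d)² - 4*d) = 4 - (1 + d)² - 4*d)
(V(-5)/(-156))*47 = ((3 - 1*(-5)² - 6*(-5))/(-156))*47 = ((3 - 1*25 + 30)*(-1/156))*47 = ((3 - 25 + 30)*(-1/156))*47 = (8*(-1/156))*47 = -2/39*47 = -94/39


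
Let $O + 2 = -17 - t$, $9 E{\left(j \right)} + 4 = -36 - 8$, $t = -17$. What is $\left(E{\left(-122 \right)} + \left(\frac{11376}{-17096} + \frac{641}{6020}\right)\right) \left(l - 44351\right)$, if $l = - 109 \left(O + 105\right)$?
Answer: $\frac{2106477608467}{6432370} \approx 3.2748 \cdot 10^{5}$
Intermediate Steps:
$E{\left(j \right)} = - \frac{16}{3}$ ($E{\left(j \right)} = - \frac{4}{9} + \frac{-36 - 8}{9} = - \frac{4}{9} + \frac{1}{9} \left(-44\right) = - \frac{4}{9} - \frac{44}{9} = - \frac{16}{3}$)
$O = -2$ ($O = -2 - 0 = -2 + \left(-17 + 17\right) = -2 + 0 = -2$)
$l = -11227$ ($l = - 109 \left(-2 + 105\right) = \left(-109\right) 103 = -11227$)
$\left(E{\left(-122 \right)} + \left(\frac{11376}{-17096} + \frac{641}{6020}\right)\right) \left(l - 44351\right) = \left(- \frac{16}{3} + \left(\frac{11376}{-17096} + \frac{641}{6020}\right)\right) \left(-11227 - 44351\right) = \left(- \frac{16}{3} + \left(11376 \left(- \frac{1}{17096}\right) + 641 \cdot \frac{1}{6020}\right)\right) \left(-55578\right) = \left(- \frac{16}{3} + \left(- \frac{1422}{2137} + \frac{641}{6020}\right)\right) \left(-55578\right) = \left(- \frac{16}{3} - \frac{7190623}{12864740}\right) \left(-55578\right) = \left(- \frac{227407709}{38594220}\right) \left(-55578\right) = \frac{2106477608467}{6432370}$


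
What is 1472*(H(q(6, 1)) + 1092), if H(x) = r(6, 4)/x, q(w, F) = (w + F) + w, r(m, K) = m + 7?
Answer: 1608896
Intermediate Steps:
r(m, K) = 7 + m
q(w, F) = F + 2*w (q(w, F) = (F + w) + w = F + 2*w)
H(x) = 13/x (H(x) = (7 + 6)/x = 13/x)
1472*(H(q(6, 1)) + 1092) = 1472*(13/(1 + 2*6) + 1092) = 1472*(13/(1 + 12) + 1092) = 1472*(13/13 + 1092) = 1472*(13*(1/13) + 1092) = 1472*(1 + 1092) = 1472*1093 = 1608896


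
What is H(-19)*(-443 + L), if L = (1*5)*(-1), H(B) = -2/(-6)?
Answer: -448/3 ≈ -149.33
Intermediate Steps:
H(B) = ⅓ (H(B) = -2*(-⅙) = ⅓)
L = -5 (L = 5*(-1) = -5)
H(-19)*(-443 + L) = (-443 - 5)/3 = (⅓)*(-448) = -448/3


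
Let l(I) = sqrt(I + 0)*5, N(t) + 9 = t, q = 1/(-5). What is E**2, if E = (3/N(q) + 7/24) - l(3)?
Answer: 22853161/304704 + 95*sqrt(3)/276 ≈ 75.597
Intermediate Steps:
q = -1/5 (q = 1*(-1/5) = -1/5 ≈ -0.20000)
N(t) = -9 + t
l(I) = 5*sqrt(I) (l(I) = sqrt(I)*5 = 5*sqrt(I))
E = -19/552 - 5*sqrt(3) (E = (3/(-9 - 1/5) + 7/24) - 5*sqrt(3) = (3/(-46/5) + 7*(1/24)) - 5*sqrt(3) = (3*(-5/46) + 7/24) - 5*sqrt(3) = (-15/46 + 7/24) - 5*sqrt(3) = -19/552 - 5*sqrt(3) ≈ -8.6947)
E**2 = (-19/552 - 5*sqrt(3))**2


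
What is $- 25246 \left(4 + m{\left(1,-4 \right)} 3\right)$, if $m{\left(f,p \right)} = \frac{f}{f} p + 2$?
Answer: $50492$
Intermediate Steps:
$m{\left(f,p \right)} = 2 + p$ ($m{\left(f,p \right)} = 1 p + 2 = p + 2 = 2 + p$)
$- 25246 \left(4 + m{\left(1,-4 \right)} 3\right) = - 25246 \left(4 + \left(2 - 4\right) 3\right) = - 25246 \left(4 - 6\right) = \left(-25246\right) \left(-2\right) = 50492$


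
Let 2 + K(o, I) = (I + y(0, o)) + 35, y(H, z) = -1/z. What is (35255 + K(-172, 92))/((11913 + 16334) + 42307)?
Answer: 6085361/12135288 ≈ 0.50146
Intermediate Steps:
K(o, I) = 33 + I - 1/o (K(o, I) = -2 + ((I - 1/o) + 35) = -2 + (35 + I - 1/o) = 33 + I - 1/o)
(35255 + K(-172, 92))/((11913 + 16334) + 42307) = (35255 + (33 + 92 - 1/(-172)))/((11913 + 16334) + 42307) = (35255 + (33 + 92 - 1*(-1/172)))/(28247 + 42307) = (35255 + (33 + 92 + 1/172))/70554 = (35255 + 21501/172)*(1/70554) = (6085361/172)*(1/70554) = 6085361/12135288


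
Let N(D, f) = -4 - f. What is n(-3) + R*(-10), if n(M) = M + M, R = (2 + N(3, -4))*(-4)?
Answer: 74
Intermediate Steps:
R = -8 (R = (2 + (-4 - 1*(-4)))*(-4) = (2 + (-4 + 4))*(-4) = (2 + 0)*(-4) = 2*(-4) = -8)
n(M) = 2*M
n(-3) + R*(-10) = 2*(-3) - 8*(-10) = -6 + 80 = 74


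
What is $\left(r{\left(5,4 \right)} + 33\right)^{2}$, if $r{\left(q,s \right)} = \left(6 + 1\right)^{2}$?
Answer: $6724$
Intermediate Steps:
$r{\left(q,s \right)} = 49$ ($r{\left(q,s \right)} = 7^{2} = 49$)
$\left(r{\left(5,4 \right)} + 33\right)^{2} = \left(49 + 33\right)^{2} = 82^{2} = 6724$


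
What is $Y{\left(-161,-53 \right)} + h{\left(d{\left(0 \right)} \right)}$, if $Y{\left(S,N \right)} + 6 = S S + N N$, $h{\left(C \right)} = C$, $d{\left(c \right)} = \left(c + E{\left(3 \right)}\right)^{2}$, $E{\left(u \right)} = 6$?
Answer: $28760$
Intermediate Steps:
$d{\left(c \right)} = \left(6 + c\right)^{2}$ ($d{\left(c \right)} = \left(c + 6\right)^{2} = \left(6 + c\right)^{2}$)
$Y{\left(S,N \right)} = -6 + N^{2} + S^{2}$ ($Y{\left(S,N \right)} = -6 + \left(S S + N N\right) = -6 + \left(S^{2} + N^{2}\right) = -6 + \left(N^{2} + S^{2}\right) = -6 + N^{2} + S^{2}$)
$Y{\left(-161,-53 \right)} + h{\left(d{\left(0 \right)} \right)} = \left(-6 + \left(-53\right)^{2} + \left(-161\right)^{2}\right) + \left(6 + 0\right)^{2} = \left(-6 + 2809 + 25921\right) + 6^{2} = 28724 + 36 = 28760$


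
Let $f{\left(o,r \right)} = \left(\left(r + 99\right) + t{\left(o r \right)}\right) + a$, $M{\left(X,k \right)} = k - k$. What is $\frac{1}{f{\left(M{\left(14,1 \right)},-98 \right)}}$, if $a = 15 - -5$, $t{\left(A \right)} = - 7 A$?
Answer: $\frac{1}{21} \approx 0.047619$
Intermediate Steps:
$M{\left(X,k \right)} = 0$
$a = 20$ ($a = 15 + 5 = 20$)
$f{\left(o,r \right)} = 119 + r - 7 o r$ ($f{\left(o,r \right)} = \left(\left(r + 99\right) - 7 o r\right) + 20 = \left(\left(99 + r\right) - 7 o r\right) + 20 = \left(99 + r - 7 o r\right) + 20 = 119 + r - 7 o r$)
$\frac{1}{f{\left(M{\left(14,1 \right)},-98 \right)}} = \frac{1}{119 - 98 - 0 \left(-98\right)} = \frac{1}{119 - 98 + 0} = \frac{1}{21}$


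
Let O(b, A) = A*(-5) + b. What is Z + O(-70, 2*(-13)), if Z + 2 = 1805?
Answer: 1863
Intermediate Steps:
O(b, A) = b - 5*A (O(b, A) = -5*A + b = b - 5*A)
Z = 1803 (Z = -2 + 1805 = 1803)
Z + O(-70, 2*(-13)) = 1803 + (-70 - 10*(-13)) = 1803 + (-70 - 5*(-26)) = 1803 + (-70 + 130) = 1803 + 60 = 1863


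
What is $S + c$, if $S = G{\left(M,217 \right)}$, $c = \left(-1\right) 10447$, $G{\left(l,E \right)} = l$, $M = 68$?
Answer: $-10379$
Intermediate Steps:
$c = -10447$
$S = 68$
$S + c = 68 - 10447 = -10379$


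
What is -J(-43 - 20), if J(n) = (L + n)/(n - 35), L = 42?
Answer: -3/14 ≈ -0.21429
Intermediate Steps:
J(n) = (42 + n)/(-35 + n) (J(n) = (42 + n)/(n - 35) = (42 + n)/(-35 + n))
-J(-43 - 20) = -(42 + (-43 - 20))/(-35 + (-43 - 20)) = -(42 - 63)/(-35 - 63) = -(-21)/(-98) = -(-1)*(-21)/98 = -1*3/14 = -3/14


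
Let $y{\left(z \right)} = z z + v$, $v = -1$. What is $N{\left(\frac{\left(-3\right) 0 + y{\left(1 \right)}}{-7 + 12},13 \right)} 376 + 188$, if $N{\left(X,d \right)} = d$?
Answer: $5076$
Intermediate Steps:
$y{\left(z \right)} = -1 + z^{2}$ ($y{\left(z \right)} = z z - 1 = z^{2} - 1 = -1 + z^{2}$)
$N{\left(\frac{\left(-3\right) 0 + y{\left(1 \right)}}{-7 + 12},13 \right)} 376 + 188 = 13 \cdot 376 + 188 = 4888 + 188 = 5076$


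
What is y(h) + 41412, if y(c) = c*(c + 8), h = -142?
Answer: 60440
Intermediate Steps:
y(c) = c*(8 + c)
y(h) + 41412 = -142*(8 - 142) + 41412 = -142*(-134) + 41412 = 19028 + 41412 = 60440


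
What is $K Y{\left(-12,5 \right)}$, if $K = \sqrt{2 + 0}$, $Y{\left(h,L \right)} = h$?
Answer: $- 12 \sqrt{2} \approx -16.971$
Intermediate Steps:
$K = \sqrt{2} \approx 1.4142$
$K Y{\left(-12,5 \right)} = \sqrt{2} \left(-12\right) = - 12 \sqrt{2}$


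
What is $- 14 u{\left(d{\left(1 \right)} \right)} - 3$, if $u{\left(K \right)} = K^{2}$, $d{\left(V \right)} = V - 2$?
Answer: $-17$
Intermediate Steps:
$d{\left(V \right)} = -2 + V$
$- 14 u{\left(d{\left(1 \right)} \right)} - 3 = - 14 \left(-2 + 1\right)^{2} - 3 = - 14 \left(-1\right)^{2} - 3 = \left(-14\right) 1 - 3 = -14 - 3 = -17$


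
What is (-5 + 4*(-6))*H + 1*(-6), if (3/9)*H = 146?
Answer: -12708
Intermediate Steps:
H = 438 (H = 3*146 = 438)
(-5 + 4*(-6))*H + 1*(-6) = (-5 + 4*(-6))*438 + 1*(-6) = (-5 - 24)*438 - 6 = -29*438 - 6 = -12702 - 6 = -12708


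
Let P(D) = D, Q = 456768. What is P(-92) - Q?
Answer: -456860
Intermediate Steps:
P(-92) - Q = -92 - 1*456768 = -92 - 456768 = -456860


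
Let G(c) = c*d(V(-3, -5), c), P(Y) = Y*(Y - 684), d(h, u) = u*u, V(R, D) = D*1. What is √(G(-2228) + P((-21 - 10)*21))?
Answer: I*√11058887267 ≈ 1.0516e+5*I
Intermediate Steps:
V(R, D) = D
d(h, u) = u²
P(Y) = Y*(-684 + Y)
G(c) = c³ (G(c) = c*c² = c³)
√(G(-2228) + P((-21 - 10)*21)) = √((-2228)³ + ((-21 - 10)*21)*(-684 + (-21 - 10)*21)) = √(-11059756352 + (-31*21)*(-684 - 31*21)) = √(-11059756352 - 651*(-684 - 651)) = √(-11059756352 - 651*(-1335)) = √(-11059756352 + 869085) = √(-11058887267) = I*√11058887267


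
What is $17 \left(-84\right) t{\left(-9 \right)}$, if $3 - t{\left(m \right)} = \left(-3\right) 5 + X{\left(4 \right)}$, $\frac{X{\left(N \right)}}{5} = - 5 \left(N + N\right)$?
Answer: $-311304$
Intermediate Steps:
$X{\left(N \right)} = - 50 N$ ($X{\left(N \right)} = 5 \left(- 5 \left(N + N\right)\right) = 5 \left(- 5 \cdot 2 N\right) = 5 \left(- 10 N\right) = - 50 N$)
$t{\left(m \right)} = 218$ ($t{\left(m \right)} = 3 - \left(\left(-3\right) 5 - 200\right) = 3 - \left(-15 - 200\right) = 3 - -215 = 3 + 215 = 218$)
$17 \left(-84\right) t{\left(-9 \right)} = 17 \left(-84\right) 218 = \left(-1428\right) 218 = -311304$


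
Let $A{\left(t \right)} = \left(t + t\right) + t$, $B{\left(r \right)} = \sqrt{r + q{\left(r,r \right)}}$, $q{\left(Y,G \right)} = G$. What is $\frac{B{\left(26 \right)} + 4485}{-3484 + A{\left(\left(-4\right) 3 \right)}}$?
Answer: $- \frac{897}{704} - \frac{\sqrt{13}}{1760} \approx -1.2762$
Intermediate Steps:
$B{\left(r \right)} = \sqrt{2} \sqrt{r}$ ($B{\left(r \right)} = \sqrt{r + r} = \sqrt{2 r} = \sqrt{2} \sqrt{r}$)
$A{\left(t \right)} = 3 t$ ($A{\left(t \right)} = 2 t + t = 3 t$)
$\frac{B{\left(26 \right)} + 4485}{-3484 + A{\left(\left(-4\right) 3 \right)}} = \frac{\sqrt{2} \sqrt{26} + 4485}{-3484 + 3 \left(\left(-4\right) 3\right)} = \frac{2 \sqrt{13} + 4485}{-3484 + 3 \left(-12\right)} = \frac{4485 + 2 \sqrt{13}}{-3484 - 36} = \frac{4485 + 2 \sqrt{13}}{-3520} = \left(4485 + 2 \sqrt{13}\right) \left(- \frac{1}{3520}\right) = - \frac{897}{704} - \frac{\sqrt{13}}{1760}$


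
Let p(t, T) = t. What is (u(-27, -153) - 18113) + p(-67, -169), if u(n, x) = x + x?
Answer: -18486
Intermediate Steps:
u(n, x) = 2*x
(u(-27, -153) - 18113) + p(-67, -169) = (2*(-153) - 18113) - 67 = (-306 - 18113) - 67 = -18419 - 67 = -18486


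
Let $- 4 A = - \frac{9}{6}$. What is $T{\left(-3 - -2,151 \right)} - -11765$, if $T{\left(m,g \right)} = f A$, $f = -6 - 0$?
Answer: $\frac{47051}{4} \approx 11763.0$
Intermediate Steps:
$f = -6$ ($f = -6 + 0 = -6$)
$A = \frac{3}{8}$ ($A = - \frac{\left(-9\right) \frac{1}{6}}{4} = \left(- \frac{1}{4}\right) \left(- \frac{3}{2}\right) = \frac{3}{8} \approx 0.375$)
$T{\left(m,g \right)} = - \frac{9}{4}$ ($T{\left(m,g \right)} = \left(-6\right) \frac{3}{8} = - \frac{9}{4}$)
$T{\left(-3 - -2,151 \right)} - -11765 = - \frac{9}{4} - -11765 = - \frac{9}{4} + 11765 = \frac{47051}{4}$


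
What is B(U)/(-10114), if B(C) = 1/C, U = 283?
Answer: -1/2862262 ≈ -3.4937e-7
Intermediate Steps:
B(U)/(-10114) = 1/(283*(-10114)) = (1/283)*(-1/10114) = -1/2862262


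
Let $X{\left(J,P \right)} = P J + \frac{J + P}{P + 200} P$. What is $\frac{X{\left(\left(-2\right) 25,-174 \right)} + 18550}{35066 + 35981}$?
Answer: $\frac{373738}{923611} \approx 0.40465$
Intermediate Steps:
$X{\left(J,P \right)} = J P + \frac{P \left(J + P\right)}{200 + P}$ ($X{\left(J,P \right)} = J P + \frac{J + P}{200 + P} P = J P + \frac{P \left(J + P\right)}{200 + P}$)
$\frac{X{\left(\left(-2\right) 25,-174 \right)} + 18550}{35066 + 35981} = \frac{- \frac{174 \left(-174 + 201 \left(\left(-2\right) 25\right) + \left(-2\right) 25 \left(-174\right)\right)}{200 - 174} + 18550}{35066 + 35981} = \frac{- \frac{174 \left(-174 + 201 \left(-50\right) - -8700\right)}{26} + 18550}{71047} = \left(\left(-174\right) \frac{1}{26} \left(-174 - 10050 + 8700\right) + 18550\right) \frac{1}{71047} = \left(\left(-174\right) \frac{1}{26} \left(-1524\right) + 18550\right) \frac{1}{71047} = \left(\frac{132588}{13} + 18550\right) \frac{1}{71047} = \frac{373738}{13} \cdot \frac{1}{71047} = \frac{373738}{923611}$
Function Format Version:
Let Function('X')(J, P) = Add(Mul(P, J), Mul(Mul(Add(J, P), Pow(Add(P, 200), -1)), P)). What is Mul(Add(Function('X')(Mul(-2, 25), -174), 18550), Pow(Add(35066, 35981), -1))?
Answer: Rational(373738, 923611) ≈ 0.40465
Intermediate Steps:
Function('X')(J, P) = Add(Mul(J, P), Mul(P, Pow(Add(200, P), -1), Add(J, P))) (Function('X')(J, P) = Add(Mul(J, P), Mul(Mul(Add(J, P), Pow(Add(200, P), -1)), P)) = Add(Mul(J, P), Mul(Mul(Pow(Add(200, P), -1), Add(J, P)), P)) = Add(Mul(J, P), Mul(P, Pow(Add(200, P), -1), Add(J, P))))
Mul(Add(Function('X')(Mul(-2, 25), -174), 18550), Pow(Add(35066, 35981), -1)) = Mul(Add(Mul(-174, Pow(Add(200, -174), -1), Add(-174, Mul(201, Mul(-2, 25)), Mul(Mul(-2, 25), -174))), 18550), Pow(Add(35066, 35981), -1)) = Mul(Add(Mul(-174, Pow(26, -1), Add(-174, Mul(201, -50), Mul(-50, -174))), 18550), Pow(71047, -1)) = Mul(Add(Mul(-174, Rational(1, 26), Add(-174, -10050, 8700)), 18550), Rational(1, 71047)) = Mul(Add(Mul(-174, Rational(1, 26), -1524), 18550), Rational(1, 71047)) = Mul(Add(Rational(132588, 13), 18550), Rational(1, 71047)) = Mul(Rational(373738, 13), Rational(1, 71047)) = Rational(373738, 923611)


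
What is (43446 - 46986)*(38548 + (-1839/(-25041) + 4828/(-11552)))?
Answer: -822372998048055/6026534 ≈ -1.3646e+8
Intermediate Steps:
(43446 - 46986)*(38548 + (-1839/(-25041) + 4828/(-11552))) = -3540*(38548 + (-1839*(-1/25041) + 4828*(-1/11552))) = -3540*(38548 + (613/8347 - 1207/2888)) = -3540*(38548 - 8304485/24106136) = -3540*929235026043/24106136 = -822372998048055/6026534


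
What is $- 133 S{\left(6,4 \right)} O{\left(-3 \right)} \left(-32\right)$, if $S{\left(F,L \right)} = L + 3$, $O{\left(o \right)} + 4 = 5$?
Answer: $29792$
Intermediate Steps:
$O{\left(o \right)} = 1$ ($O{\left(o \right)} = -4 + 5 = 1$)
$S{\left(F,L \right)} = 3 + L$
$- 133 S{\left(6,4 \right)} O{\left(-3 \right)} \left(-32\right) = - 133 \left(3 + 4\right) 1 \left(-32\right) = - 133 \cdot 7 \cdot 1 \left(-32\right) = \left(-133\right) 7 \left(-32\right) = \left(-931\right) \left(-32\right) = 29792$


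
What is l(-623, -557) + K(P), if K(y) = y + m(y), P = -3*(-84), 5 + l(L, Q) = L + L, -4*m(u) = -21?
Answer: -3975/4 ≈ -993.75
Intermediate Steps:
m(u) = 21/4 (m(u) = -1/4*(-21) = 21/4)
l(L, Q) = -5 + 2*L (l(L, Q) = -5 + (L + L) = -5 + 2*L)
P = 252
K(y) = 21/4 + y (K(y) = y + 21/4 = 21/4 + y)
l(-623, -557) + K(P) = (-5 + 2*(-623)) + (21/4 + 252) = (-5 - 1246) + 1029/4 = -1251 + 1029/4 = -3975/4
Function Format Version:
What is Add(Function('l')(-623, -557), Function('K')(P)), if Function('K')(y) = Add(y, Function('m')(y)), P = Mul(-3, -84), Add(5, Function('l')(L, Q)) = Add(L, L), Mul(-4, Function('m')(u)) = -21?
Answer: Rational(-3975, 4) ≈ -993.75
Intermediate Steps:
Function('m')(u) = Rational(21, 4) (Function('m')(u) = Mul(Rational(-1, 4), -21) = Rational(21, 4))
Function('l')(L, Q) = Add(-5, Mul(2, L)) (Function('l')(L, Q) = Add(-5, Add(L, L)) = Add(-5, Mul(2, L)))
P = 252
Function('K')(y) = Add(Rational(21, 4), y) (Function('K')(y) = Add(y, Rational(21, 4)) = Add(Rational(21, 4), y))
Add(Function('l')(-623, -557), Function('K')(P)) = Add(Add(-5, Mul(2, -623)), Add(Rational(21, 4), 252)) = Add(Add(-5, -1246), Rational(1029, 4)) = Add(-1251, Rational(1029, 4)) = Rational(-3975, 4)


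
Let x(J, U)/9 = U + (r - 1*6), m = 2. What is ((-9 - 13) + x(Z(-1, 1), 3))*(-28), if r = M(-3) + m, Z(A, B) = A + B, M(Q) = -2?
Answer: 1372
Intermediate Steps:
r = 0 (r = -2 + 2 = 0)
x(J, U) = -54 + 9*U (x(J, U) = 9*(U + (0 - 1*6)) = 9*(U + (0 - 6)) = 9*(U - 6) = 9*(-6 + U) = -54 + 9*U)
((-9 - 13) + x(Z(-1, 1), 3))*(-28) = ((-9 - 13) + (-54 + 9*3))*(-28) = (-22 + (-54 + 27))*(-28) = (-22 - 27)*(-28) = -49*(-28) = 1372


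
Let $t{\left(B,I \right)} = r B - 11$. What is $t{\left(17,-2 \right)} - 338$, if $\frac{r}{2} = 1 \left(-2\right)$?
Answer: $-417$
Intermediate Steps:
$r = -4$ ($r = 2 \cdot 1 \left(-2\right) = 2 \left(-2\right) = -4$)
$t{\left(B,I \right)} = -11 - 4 B$ ($t{\left(B,I \right)} = - 4 B - 11 = -11 - 4 B$)
$t{\left(17,-2 \right)} - 338 = \left(-11 - 68\right) - 338 = -79 - 338 = -417$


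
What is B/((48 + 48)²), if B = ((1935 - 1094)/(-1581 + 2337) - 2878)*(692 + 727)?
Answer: -1028740471/2322432 ≈ -442.96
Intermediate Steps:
B = -1028740471/252 (B = (841/756 - 2878)*1419 = -2174927/756*1419 = -1028740471/252 ≈ -4.0823e+6)
B/((48 + 48)²) = -1028740471/(252*(48 + 48)²) = -1028740471/(252*(96²)) = -1028740471/252/9216 = -1028740471/252*1/9216 = -1028740471/2322432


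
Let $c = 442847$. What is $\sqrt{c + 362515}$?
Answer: $\sqrt{805362} \approx 897.42$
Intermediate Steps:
$\sqrt{c + 362515} = \sqrt{442847 + 362515} = \sqrt{805362}$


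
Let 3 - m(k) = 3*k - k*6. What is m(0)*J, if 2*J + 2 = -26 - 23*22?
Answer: -801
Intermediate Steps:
m(k) = 3 + 3*k (m(k) = 3 - (3*k - k*6) = 3 - (3*k - 6*k) = 3 - (-3)*k = 3 + 3*k)
J = -267 (J = -1 + (-26 - 23*22)/2 = -1 + (-26 - 506)/2 = -1 + (½)*(-532) = -1 - 266 = -267)
m(0)*J = (3 + 3*0)*(-267) = (3 + 0)*(-267) = 3*(-267) = -801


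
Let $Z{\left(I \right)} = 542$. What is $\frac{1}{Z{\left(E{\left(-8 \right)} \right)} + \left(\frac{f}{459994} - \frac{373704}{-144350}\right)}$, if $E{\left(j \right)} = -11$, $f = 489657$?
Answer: $\frac{33200066950}{18115728079763} \approx 0.0018327$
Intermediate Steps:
$\frac{1}{Z{\left(E{\left(-8 \right)} \right)} + \left(\frac{f}{459994} - \frac{373704}{-144350}\right)} = \frac{1}{542 + \left(\frac{489657}{459994} - \frac{373704}{-144350}\right)} = \frac{1}{542 + \left(489657 \cdot \frac{1}{459994} - - \frac{186852}{72175}\right)} = \frac{1}{542 + \left(\frac{489657}{459994} + \frac{186852}{72175}\right)} = \frac{1}{542 + \frac{121291792863}{33200066950}} = \frac{1}{\frac{18115728079763}{33200066950}} = \frac{33200066950}{18115728079763}$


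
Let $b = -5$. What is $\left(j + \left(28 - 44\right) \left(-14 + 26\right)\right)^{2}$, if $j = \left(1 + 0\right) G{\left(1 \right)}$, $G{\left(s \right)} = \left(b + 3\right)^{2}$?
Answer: $35344$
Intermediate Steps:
$G{\left(s \right)} = 4$ ($G{\left(s \right)} = \left(-5 + 3\right)^{2} = \left(-2\right)^{2} = 4$)
$j = 4$ ($j = \left(1 + 0\right) 4 = 1 \cdot 4 = 4$)
$\left(j + \left(28 - 44\right) \left(-14 + 26\right)\right)^{2} = \left(4 + \left(28 - 44\right) \left(-14 + 26\right)\right)^{2} = \left(4 - 192\right)^{2} = \left(-188\right)^{2} = 35344$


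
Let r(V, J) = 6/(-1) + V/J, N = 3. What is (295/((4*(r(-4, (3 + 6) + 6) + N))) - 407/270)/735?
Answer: -637261/19448100 ≈ -0.032767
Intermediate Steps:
r(V, J) = -6 + V/J (r(V, J) = 6*(-1) + V/J = -6 + V/J)
(295/((4*(r(-4, (3 + 6) + 6) + N))) - 407/270)/735 = (295/((4*((-6 - 4/((3 + 6) + 6)) + 3))) - 407/270)/735 = (295/((4*((-6 - 4/(9 + 6)) + 3))) - 407*1/270)*(1/735) = (295/((4*((-6 - 4/15) + 3))) - 407/270)*(1/735) = (295/((4*(-94/15 + 3))) - 407/270)*(1/735) = (295/((4*(-49/15))) - 407/270)*(1/735) = (295/(-196/15) - 407/270)*(1/735) = (295*(-15/196) - 407/270)*(1/735) = (-4425/196 - 407/270)*(1/735) = -637261/26460*1/735 = -637261/19448100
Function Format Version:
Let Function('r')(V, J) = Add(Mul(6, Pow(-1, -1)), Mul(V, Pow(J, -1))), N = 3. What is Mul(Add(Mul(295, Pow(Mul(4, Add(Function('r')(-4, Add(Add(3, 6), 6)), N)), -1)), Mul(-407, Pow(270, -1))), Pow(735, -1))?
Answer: Rational(-637261, 19448100) ≈ -0.032767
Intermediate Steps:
Function('r')(V, J) = Add(-6, Mul(V, Pow(J, -1))) (Function('r')(V, J) = Add(Mul(6, -1), Mul(V, Pow(J, -1))) = Add(-6, Mul(V, Pow(J, -1))))
Mul(Add(Mul(295, Pow(Mul(4, Add(Function('r')(-4, Add(Add(3, 6), 6)), N)), -1)), Mul(-407, Pow(270, -1))), Pow(735, -1)) = Mul(Add(Mul(295, Pow(Mul(4, Add(Add(-6, Mul(-4, Pow(Add(Add(3, 6), 6), -1))), 3)), -1)), Mul(-407, Pow(270, -1))), Pow(735, -1)) = Mul(Add(Mul(295, Pow(Mul(4, Add(Add(-6, Mul(-4, Pow(Add(9, 6), -1))), 3)), -1)), Mul(-407, Rational(1, 270))), Rational(1, 735)) = Mul(Add(Mul(295, Pow(Mul(4, Add(Add(-6, Mul(-4, Pow(15, -1))), 3)), -1)), Rational(-407, 270)), Rational(1, 735)) = Mul(Add(Mul(295, Pow(Mul(4, Add(Add(-6, Mul(-4, Rational(1, 15))), 3)), -1)), Rational(-407, 270)), Rational(1, 735)) = Mul(Add(Mul(295, Pow(Mul(4, Add(Add(-6, Rational(-4, 15)), 3)), -1)), Rational(-407, 270)), Rational(1, 735)) = Mul(Add(Mul(295, Pow(Mul(4, Add(Rational(-94, 15), 3)), -1)), Rational(-407, 270)), Rational(1, 735)) = Mul(Add(Mul(295, Pow(Mul(4, Rational(-49, 15)), -1)), Rational(-407, 270)), Rational(1, 735)) = Mul(Add(Mul(295, Pow(Rational(-196, 15), -1)), Rational(-407, 270)), Rational(1, 735)) = Mul(Add(Mul(295, Rational(-15, 196)), Rational(-407, 270)), Rational(1, 735)) = Mul(Add(Rational(-4425, 196), Rational(-407, 270)), Rational(1, 735)) = Mul(Rational(-637261, 26460), Rational(1, 735)) = Rational(-637261, 19448100)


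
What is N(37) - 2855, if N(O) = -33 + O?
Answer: -2851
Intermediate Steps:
N(37) - 2855 = (-33 + 37) - 2855 = 4 - 2855 = -2851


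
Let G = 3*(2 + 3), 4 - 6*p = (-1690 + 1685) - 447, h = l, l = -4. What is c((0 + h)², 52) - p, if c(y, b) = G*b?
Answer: 704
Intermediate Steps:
h = -4
p = 76 (p = ⅔ - ((-1690 + 1685) - 447)/6 = ⅔ - (-5 - 447)/6 = ⅔ - ⅙*(-452) = ⅔ + 226/3 = 76)
G = 15 (G = 3*5 = 15)
c(y, b) = 15*b
c((0 + h)², 52) - p = 15*52 - 1*76 = 780 - 76 = 704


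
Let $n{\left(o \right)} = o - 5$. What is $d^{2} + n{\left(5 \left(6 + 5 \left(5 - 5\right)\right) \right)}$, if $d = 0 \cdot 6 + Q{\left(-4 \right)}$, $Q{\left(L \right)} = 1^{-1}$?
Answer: $26$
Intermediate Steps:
$Q{\left(L \right)} = 1$
$n{\left(o \right)} = -5 + o$ ($n{\left(o \right)} = o - 5 = -5 + o$)
$d = 1$ ($d = 0 \cdot 6 + 1 = 0 + 1 = 1$)
$d^{2} + n{\left(5 \left(6 + 5 \left(5 - 5\right)\right) \right)} = 1^{2} - \left(5 - 5 \left(6 + 5 \left(5 - 5\right)\right)\right) = 1 - \left(5 - 5 \left(6 + 5 \cdot 0\right)\right) = 1 - \left(5 - 5 \left(6 + 0\right)\right) = 1 + \left(-5 + 5 \cdot 6\right) = 1 + \left(-5 + 30\right) = 1 + 25 = 26$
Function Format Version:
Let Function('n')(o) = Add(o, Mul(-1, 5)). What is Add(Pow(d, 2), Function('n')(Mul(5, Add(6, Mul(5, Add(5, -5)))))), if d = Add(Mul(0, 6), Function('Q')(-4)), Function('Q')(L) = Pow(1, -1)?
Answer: 26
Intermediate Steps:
Function('Q')(L) = 1
Function('n')(o) = Add(-5, o) (Function('n')(o) = Add(o, -5) = Add(-5, o))
d = 1 (d = Add(Mul(0, 6), 1) = Add(0, 1) = 1)
Add(Pow(d, 2), Function('n')(Mul(5, Add(6, Mul(5, Add(5, -5)))))) = Add(Pow(1, 2), Add(-5, Mul(5, Add(6, Mul(5, Add(5, -5)))))) = Add(1, Add(-5, Mul(5, Add(6, Mul(5, 0))))) = Add(1, Add(-5, Mul(5, Add(6, 0)))) = Add(1, Add(-5, Mul(5, 6))) = Add(1, Add(-5, 30)) = Add(1, 25) = 26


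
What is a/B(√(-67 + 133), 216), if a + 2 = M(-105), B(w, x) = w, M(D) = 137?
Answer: 45*√66/22 ≈ 16.617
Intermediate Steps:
a = 135 (a = -2 + 137 = 135)
a/B(√(-67 + 133), 216) = 135/(√(-67 + 133)) = 135/(√66) = 135*(√66/66) = 45*√66/22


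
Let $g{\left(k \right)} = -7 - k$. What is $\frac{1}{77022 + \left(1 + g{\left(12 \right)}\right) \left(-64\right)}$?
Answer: $\frac{1}{78174} \approx 1.2792 \cdot 10^{-5}$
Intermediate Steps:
$\frac{1}{77022 + \left(1 + g{\left(12 \right)}\right) \left(-64\right)} = \frac{1}{77022 + \left(1 - 19\right) \left(-64\right)} = \frac{1}{77022 - -1152} = \frac{1}{77022 + 1152} = \frac{1}{78174}$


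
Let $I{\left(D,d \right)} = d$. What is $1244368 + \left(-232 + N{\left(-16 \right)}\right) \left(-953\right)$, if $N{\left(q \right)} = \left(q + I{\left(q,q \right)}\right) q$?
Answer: $977528$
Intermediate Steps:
$N{\left(q \right)} = 2 q^{2}$ ($N{\left(q \right)} = \left(q + q\right) q = 2 q q = 2 q^{2}$)
$1244368 + \left(-232 + N{\left(-16 \right)}\right) \left(-953\right) = 1244368 + \left(-232 + 2 \left(-16\right)^{2}\right) \left(-953\right) = 1244368 + \left(-232 + 2 \cdot 256\right) \left(-953\right) = 1244368 + \left(-232 + 512\right) \left(-953\right) = 1244368 + 280 \left(-953\right) = 1244368 - 266840 = 977528$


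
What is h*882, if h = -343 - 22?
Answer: -321930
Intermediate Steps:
h = -365
h*882 = -365*882 = -321930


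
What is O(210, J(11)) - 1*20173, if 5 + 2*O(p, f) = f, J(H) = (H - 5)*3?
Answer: -40333/2 ≈ -20167.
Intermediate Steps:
J(H) = -15 + 3*H (J(H) = (-5 + H)*3 = -15 + 3*H)
O(p, f) = -5/2 + f/2
O(210, J(11)) - 1*20173 = (-5/2 + (-15 + 3*11)/2) - 1*20173 = (-5/2 + (-15 + 33)/2) - 20173 = (-5/2 + (½)*18) - 20173 = (-5/2 + 9) - 20173 = 13/2 - 20173 = -40333/2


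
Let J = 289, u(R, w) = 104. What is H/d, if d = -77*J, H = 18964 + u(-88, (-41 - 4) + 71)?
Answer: -2724/3179 ≈ -0.85687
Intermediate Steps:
H = 19068 (H = 18964 + 104 = 19068)
d = -22253 (d = -77*289 = -22253)
H/d = 19068/(-22253) = 19068*(-1/22253) = -2724/3179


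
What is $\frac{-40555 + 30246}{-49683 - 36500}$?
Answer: $\frac{10309}{86183} \approx 0.11962$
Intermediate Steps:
$\frac{-40555 + 30246}{-49683 - 36500} = - \frac{10309}{-86183} = \left(-10309\right) \left(- \frac{1}{86183}\right) = \frac{10309}{86183}$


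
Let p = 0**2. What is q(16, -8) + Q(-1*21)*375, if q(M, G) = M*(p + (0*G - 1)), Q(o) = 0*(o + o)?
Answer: -16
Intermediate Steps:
p = 0
Q(o) = 0 (Q(o) = 0*(2*o) = 0)
q(M, G) = -M (q(M, G) = M*(0 + (0*G - 1)) = M*(0 + (0 - 1)) = M*(0 - 1) = M*(-1) = -M)
q(16, -8) + Q(-1*21)*375 = -1*16 + 0*375 = -16 + 0 = -16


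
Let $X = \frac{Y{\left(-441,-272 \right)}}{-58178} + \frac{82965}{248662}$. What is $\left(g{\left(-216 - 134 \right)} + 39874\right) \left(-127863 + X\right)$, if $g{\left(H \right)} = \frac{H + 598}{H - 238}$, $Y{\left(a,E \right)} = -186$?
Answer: $- \frac{903510605929286406788}{177216558491} \approx -5.0983 \cdot 10^{9}$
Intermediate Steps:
$X = \frac{2436494451}{7233328918}$ ($X = - \frac{186}{-58178} + \frac{82965}{248662} = \left(-186\right) \left(- \frac{1}{58178}\right) + 82965 \cdot \frac{1}{248662} = \frac{93}{29089} + \frac{82965}{248662} = \frac{2436494451}{7233328918} \approx 0.33684$)
$g{\left(H \right)} = \frac{598 + H}{-238 + H}$
$\left(g{\left(-216 - 134 \right)} + 39874\right) \left(-127863 + X\right) = \left(\frac{598 - 350}{-238 - 350} + 39874\right) \left(-127863 + \frac{2436494451}{7233328918}\right) = \left(\frac{598 - 350}{-238 - 350} + 39874\right) \left(- \frac{924872698947783}{7233328918}\right) = \left(\frac{1}{-588} \cdot 248 + 39874\right) \left(- \frac{924872698947783}{7233328918}\right) = \left(\left(- \frac{1}{588}\right) 248 + 39874\right) \left(- \frac{924872698947783}{7233328918}\right) = \left(- \frac{62}{147} + 39874\right) \left(- \frac{924872698947783}{7233328918}\right) = \frac{5861416}{147} \left(- \frac{924872698947783}{7233328918}\right) = - \frac{903510605929286406788}{177216558491}$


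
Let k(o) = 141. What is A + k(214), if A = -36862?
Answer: -36721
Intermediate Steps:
A + k(214) = -36862 + 141 = -36721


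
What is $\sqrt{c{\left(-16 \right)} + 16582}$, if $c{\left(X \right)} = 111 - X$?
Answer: $7 \sqrt{341} \approx 129.26$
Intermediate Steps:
$\sqrt{c{\left(-16 \right)} + 16582} = \sqrt{\left(111 - -16\right) + 16582} = \sqrt{\left(111 + 16\right) + 16582} = \sqrt{127 + 16582} = \sqrt{16709} = 7 \sqrt{341}$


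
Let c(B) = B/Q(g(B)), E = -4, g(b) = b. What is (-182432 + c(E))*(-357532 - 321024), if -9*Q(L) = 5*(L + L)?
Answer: 618954694462/5 ≈ 1.2379e+11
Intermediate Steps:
Q(L) = -10*L/9 (Q(L) = -5*(L + L)/9 = -5*2*L/9 = -10*L/9)
c(B) = -9/10 (c(B) = B/((-10*B/9)) = B*(-9/(10*B)) = -9/10)
(-182432 + c(E))*(-357532 - 321024) = (-182432 - 9/10)*(-357532 - 321024) = -1824329/10*(-678556) = 618954694462/5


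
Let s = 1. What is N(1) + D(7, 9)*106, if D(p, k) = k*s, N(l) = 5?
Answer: 959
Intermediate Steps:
D(p, k) = k (D(p, k) = k*1 = k)
N(1) + D(7, 9)*106 = 5 + 9*106 = 5 + 954 = 959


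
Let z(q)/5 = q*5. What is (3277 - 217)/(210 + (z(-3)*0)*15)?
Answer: 102/7 ≈ 14.571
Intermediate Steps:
z(q) = 25*q (z(q) = 5*(q*5) = 5*(5*q) = 25*q)
(3277 - 217)/(210 + (z(-3)*0)*15) = (3277 - 217)/(210 + ((25*(-3))*0)*15) = 3060/(210 - 75*0*15) = 3060/(210 + 0*15) = 3060/(210 + 0) = 3060/210 = 3060*(1/210) = 102/7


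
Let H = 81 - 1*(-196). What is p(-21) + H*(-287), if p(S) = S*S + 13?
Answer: -79045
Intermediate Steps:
H = 277 (H = 81 + 196 = 277)
p(S) = 13 + S² (p(S) = S² + 13 = 13 + S²)
p(-21) + H*(-287) = (13 + (-21)²) + 277*(-287) = (13 + 441) - 79499 = 454 - 79499 = -79045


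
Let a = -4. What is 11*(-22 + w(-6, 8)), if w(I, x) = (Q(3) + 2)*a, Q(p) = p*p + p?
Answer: -858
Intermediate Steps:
Q(p) = p + p**2 (Q(p) = p**2 + p = p + p**2)
w(I, x) = -56 (w(I, x) = (3*(1 + 3) + 2)*(-4) = (3*4 + 2)*(-4) = (12 + 2)*(-4) = 14*(-4) = -56)
11*(-22 + w(-6, 8)) = 11*(-22 - 56) = 11*(-78) = -858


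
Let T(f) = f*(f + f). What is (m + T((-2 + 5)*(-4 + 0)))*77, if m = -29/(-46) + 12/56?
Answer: 511544/23 ≈ 22241.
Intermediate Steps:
T(f) = 2*f**2 (T(f) = f*(2*f) = 2*f**2)
m = 136/161 (m = -29*(-1/46) + 12*(1/56) = 29/46 + 3/14 = 136/161 ≈ 0.84472)
(m + T((-2 + 5)*(-4 + 0)))*77 = (136/161 + 2*((-2 + 5)*(-4 + 0))**2)*77 = (136/161 + 2*(3*(-4))**2)*77 = (136/161 + 2*(-12)**2)*77 = (136/161 + 2*144)*77 = (136/161 + 288)*77 = (46504/161)*77 = 511544/23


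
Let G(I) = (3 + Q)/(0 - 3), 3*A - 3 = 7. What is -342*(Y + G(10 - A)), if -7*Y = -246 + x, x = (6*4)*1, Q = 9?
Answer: -66348/7 ≈ -9478.3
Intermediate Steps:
x = 24 (x = 24*1 = 24)
A = 10/3 (A = 1 + (1/3)*7 = 1 + 7/3 = 10/3 ≈ 3.3333)
Y = 222/7 (Y = -(-246 + 24)/7 = -1/7*(-222) = 222/7 ≈ 31.714)
G(I) = -4 (G(I) = (3 + 9)/(0 - 3) = 12/(-3) = 12*(-1/3) = -4)
-342*(Y + G(10 - A)) = -342*(222/7 - 4) = -342*194/7 = -66348/7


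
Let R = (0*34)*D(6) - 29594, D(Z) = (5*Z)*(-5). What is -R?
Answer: 29594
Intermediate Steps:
D(Z) = -25*Z
R = -29594 (R = (0*34)*(-25*6) - 29594 = 0*(-150) - 29594 = 0 - 29594 = -29594)
-R = -1*(-29594) = 29594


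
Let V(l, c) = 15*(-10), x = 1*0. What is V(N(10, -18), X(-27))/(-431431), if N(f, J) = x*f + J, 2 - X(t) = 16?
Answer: 150/431431 ≈ 0.00034768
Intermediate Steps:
x = 0
X(t) = -14 (X(t) = 2 - 1*16 = 2 - 16 = -14)
N(f, J) = J (N(f, J) = 0*f + J = 0 + J = J)
V(l, c) = -150
V(N(10, -18), X(-27))/(-431431) = -150/(-431431) = -150*(-1/431431) = 150/431431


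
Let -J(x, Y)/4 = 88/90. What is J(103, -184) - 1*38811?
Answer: -1746671/45 ≈ -38815.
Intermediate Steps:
J(x, Y) = -176/45 (J(x, Y) = -352/90 = -4*44/45 = -176/45)
J(103, -184) - 1*38811 = -176/45 - 1*38811 = -176/45 - 38811 = -1746671/45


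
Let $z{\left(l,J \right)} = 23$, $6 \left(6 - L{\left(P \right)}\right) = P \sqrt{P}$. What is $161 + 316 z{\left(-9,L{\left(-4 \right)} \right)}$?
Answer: $7429$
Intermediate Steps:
$L{\left(P \right)} = 6 - \frac{P^{\frac{3}{2}}}{6}$ ($L{\left(P \right)} = 6 - \frac{P \sqrt{P}}{6} = 6 - \frac{P^{\frac{3}{2}}}{6}$)
$161 + 316 z{\left(-9,L{\left(-4 \right)} \right)} = 161 + 316 \cdot 23 = 161 + 7268 = 7429$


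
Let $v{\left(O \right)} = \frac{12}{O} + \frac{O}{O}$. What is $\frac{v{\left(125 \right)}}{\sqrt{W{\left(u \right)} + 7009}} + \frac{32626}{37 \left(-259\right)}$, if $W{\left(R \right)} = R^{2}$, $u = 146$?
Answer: $- \frac{32626}{9583} + \frac{137 \sqrt{1133}}{708125} \approx -3.3981$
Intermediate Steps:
$v{\left(O \right)} = 1 + \frac{12}{O}$ ($v{\left(O \right)} = \frac{12}{O} + 1 = 1 + \frac{12}{O}$)
$\frac{v{\left(125 \right)}}{\sqrt{W{\left(u \right)} + 7009}} + \frac{32626}{37 \left(-259\right)} = \frac{\frac{1}{125} \left(12 + 125\right)}{\sqrt{146^{2} + 7009}} + \frac{32626}{37 \left(-259\right)} = \frac{\frac{1}{125} \cdot 137}{\sqrt{21316 + 7009}} + \frac{32626}{-9583} = \frac{137}{125 \sqrt{28325}} + 32626 \left(- \frac{1}{9583}\right) = \frac{137}{125 \cdot 5 \sqrt{1133}} - \frac{32626}{9583} = \frac{137 \frac{\sqrt{1133}}{5665}}{125} - \frac{32626}{9583} = \frac{137 \sqrt{1133}}{708125} - \frac{32626}{9583} = - \frac{32626}{9583} + \frac{137 \sqrt{1133}}{708125}$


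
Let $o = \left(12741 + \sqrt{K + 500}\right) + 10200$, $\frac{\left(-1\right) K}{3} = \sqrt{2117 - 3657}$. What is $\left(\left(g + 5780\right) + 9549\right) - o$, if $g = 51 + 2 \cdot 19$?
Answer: $-7523 - \sqrt{500 - 6 i \sqrt{385}} \approx -7545.5 + 2.6147 i$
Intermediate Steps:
$K = - 6 i \sqrt{385}$ ($K = - 3 \sqrt{2117 - 3657} = - 3 \sqrt{-1540} = - 3 \cdot 2 i \sqrt{385} = - 6 i \sqrt{385} \approx - 117.73 i$)
$g = 89$ ($g = 51 + 38 = 89$)
$o = 22941 + \sqrt{500 - 6 i \sqrt{385}}$ ($o = \left(12741 + \sqrt{- 6 i \sqrt{385} + 500}\right) + 10200 = \left(12741 + \sqrt{500 - 6 i \sqrt{385}}\right) + 10200 = 22941 + \sqrt{500 - 6 i \sqrt{385}} \approx 22964.0 - 2.6147 i$)
$\left(\left(g + 5780\right) + 9549\right) - o = \left(\left(89 + 5780\right) + 9549\right) - \left(22941 + \sqrt{500 - 6 i \sqrt{385}}\right) = \left(5869 + 9549\right) - \left(22941 + \sqrt{500 - 6 i \sqrt{385}}\right) = 15418 - \left(22941 + \sqrt{500 - 6 i \sqrt{385}}\right) = -7523 - \sqrt{500 - 6 i \sqrt{385}}$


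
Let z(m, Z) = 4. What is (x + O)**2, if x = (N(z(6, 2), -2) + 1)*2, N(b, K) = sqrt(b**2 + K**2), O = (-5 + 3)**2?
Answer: 116 + 48*sqrt(5) ≈ 223.33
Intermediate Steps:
O = 4 (O = (-2)**2 = 4)
N(b, K) = sqrt(K**2 + b**2)
x = 2 + 4*sqrt(5) (x = (sqrt((-2)**2 + 4**2) + 1)*2 = (sqrt(4 + 16) + 1)*2 = (sqrt(20) + 1)*2 = (2*sqrt(5) + 1)*2 = (1 + 2*sqrt(5))*2 = 2 + 4*sqrt(5) ≈ 10.944)
(x + O)**2 = ((2 + 4*sqrt(5)) + 4)**2 = (6 + 4*sqrt(5))**2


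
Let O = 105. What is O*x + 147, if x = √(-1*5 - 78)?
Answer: 147 + 105*I*√83 ≈ 147.0 + 956.6*I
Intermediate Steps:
x = I*√83 (x = √(-5 - 78) = √(-83) = I*√83 ≈ 9.1104*I)
O*x + 147 = 105*(I*√83) + 147 = 105*I*√83 + 147 = 147 + 105*I*√83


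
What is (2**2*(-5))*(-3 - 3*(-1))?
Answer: 0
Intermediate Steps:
(2**2*(-5))*(-3 - 3*(-1)) = (4*(-5))*(-3 + 3) = -20*0 = 0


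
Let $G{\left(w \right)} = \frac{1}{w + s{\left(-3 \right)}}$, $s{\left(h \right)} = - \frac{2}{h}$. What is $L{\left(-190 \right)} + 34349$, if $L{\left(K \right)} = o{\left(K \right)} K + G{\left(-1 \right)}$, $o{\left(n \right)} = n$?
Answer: $70446$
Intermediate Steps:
$G{\left(w \right)} = \frac{1}{\frac{2}{3} + w}$ ($G{\left(w \right)} = \frac{1}{w - \frac{2}{-3}} = \frac{1}{w - - \frac{2}{3}} = \frac{1}{w + \frac{2}{3}} = \frac{1}{\frac{2}{3} + w}$)
$L{\left(K \right)} = -3 + K^{2}$ ($L{\left(K \right)} = K K + \frac{3}{2 + 3 \left(-1\right)} = K^{2} + \frac{3}{2 - 3} = K^{2} + \frac{3}{-1} = K^{2} + 3 \left(-1\right) = K^{2} - 3 = -3 + K^{2}$)
$L{\left(-190 \right)} + 34349 = \left(-3 + \left(-190\right)^{2}\right) + 34349 = \left(-3 + 36100\right) + 34349 = 36097 + 34349 = 70446$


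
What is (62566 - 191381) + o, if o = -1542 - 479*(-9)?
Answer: -126046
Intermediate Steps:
o = 2769 (o = -1542 + 4311 = 2769)
(62566 - 191381) + o = (62566 - 191381) + 2769 = -128815 + 2769 = -126046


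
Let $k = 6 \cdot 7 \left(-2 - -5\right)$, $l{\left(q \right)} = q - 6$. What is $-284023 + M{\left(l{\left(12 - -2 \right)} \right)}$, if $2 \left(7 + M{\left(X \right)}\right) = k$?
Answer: $-283967$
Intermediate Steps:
$l{\left(q \right)} = -6 + q$
$k = 126$ ($k = 42 \left(-2 + 5\right) = 42 \cdot 3 = 126$)
$M{\left(X \right)} = 56$ ($M{\left(X \right)} = -7 + \frac{1}{2} \cdot 126 = -7 + 63 = 56$)
$-284023 + M{\left(l{\left(12 - -2 \right)} \right)} = -284023 + 56 = -283967$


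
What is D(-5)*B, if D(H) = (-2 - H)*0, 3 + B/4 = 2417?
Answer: 0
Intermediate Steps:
B = 9656 (B = -12 + 4*2417 = -12 + 9668 = 9656)
D(H) = 0
D(-5)*B = 0*9656 = 0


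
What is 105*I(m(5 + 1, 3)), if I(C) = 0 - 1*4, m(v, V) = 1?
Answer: -420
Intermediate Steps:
I(C) = -4 (I(C) = 0 - 4 = -4)
105*I(m(5 + 1, 3)) = 105*(-4) = -420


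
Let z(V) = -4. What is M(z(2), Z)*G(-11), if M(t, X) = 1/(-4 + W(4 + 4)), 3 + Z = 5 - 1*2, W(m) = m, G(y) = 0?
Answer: 0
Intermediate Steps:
Z = 0 (Z = -3 + (5 - 1*2) = -3 + (5 - 2) = -3 + 3 = 0)
M(t, X) = 1/4 (M(t, X) = 1/(-4 + (4 + 4)) = 1/(-4 + 8) = 1/4)
M(z(2), Z)*G(-11) = (1/4)*0 = 0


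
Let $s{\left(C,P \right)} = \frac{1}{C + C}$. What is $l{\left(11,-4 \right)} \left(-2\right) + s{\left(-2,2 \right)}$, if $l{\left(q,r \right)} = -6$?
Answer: $\frac{47}{4} \approx 11.75$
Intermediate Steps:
$s{\left(C,P \right)} = \frac{1}{2 C}$
$l{\left(11,-4 \right)} \left(-2\right) + s{\left(-2,2 \right)} = \left(-6\right) \left(-2\right) + \frac{1}{2 \left(-2\right)} = 12 + \frac{1}{2} \left(- \frac{1}{2}\right) = 12 - \frac{1}{4} = \frac{47}{4}$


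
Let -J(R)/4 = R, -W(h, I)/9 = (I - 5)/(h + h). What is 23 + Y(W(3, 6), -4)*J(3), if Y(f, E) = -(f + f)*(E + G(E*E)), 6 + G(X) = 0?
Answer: 383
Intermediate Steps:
G(X) = -6 (G(X) = -6 + 0 = -6)
W(h, I) = -9*(-5 + I)/(2*h) (W(h, I) = -9*(I - 5)/(h + h) = -9*(-5 + I)/(2*h))
J(R) = -4*R
Y(f, E) = -2*f*(-6 + E) (Y(f, E) = -(f + f)*(E - 6) = -2*f*(-6 + E))
23 + Y(W(3, 6), -4)*J(3) = 23 + (2*((9/2)*(5 - 1*6)/3)*(6 - 1*(-4)))*(-4*3) = 23 + (2*((9/2)*(1/3)*(5 - 6))*(6 + 4))*(-12) = 23 + (2*((9/2)*(1/3)*(-1))*10)*(-12) = 23 + (2*(-3/2)*10)*(-12) = 23 - 30*(-12) = 23 + 360 = 383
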